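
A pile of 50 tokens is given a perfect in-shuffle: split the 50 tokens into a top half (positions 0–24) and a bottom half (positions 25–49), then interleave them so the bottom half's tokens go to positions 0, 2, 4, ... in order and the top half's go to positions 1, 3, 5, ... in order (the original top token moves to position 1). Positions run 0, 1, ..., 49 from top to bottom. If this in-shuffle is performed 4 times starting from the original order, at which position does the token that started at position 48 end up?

18

Track the token's position through each in-shuffle:
48 → 46 → 42 → 34 → 18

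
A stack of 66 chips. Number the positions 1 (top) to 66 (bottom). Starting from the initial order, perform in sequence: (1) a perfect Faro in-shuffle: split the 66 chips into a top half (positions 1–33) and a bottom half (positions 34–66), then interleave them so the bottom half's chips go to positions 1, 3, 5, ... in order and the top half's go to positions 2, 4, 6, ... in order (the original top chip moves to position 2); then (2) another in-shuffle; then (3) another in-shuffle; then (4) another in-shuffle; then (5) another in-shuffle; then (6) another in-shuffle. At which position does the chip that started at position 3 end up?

Track the chip from position 3 forward through each operation:
  after op 1 (in-shuffle): 3 → 6
  after op 2 (in-shuffle): 6 → 12
  after op 3 (in-shuffle): 12 → 24
  after op 4 (in-shuffle): 24 → 48
  after op 5 (in-shuffle): 48 → 29
  after op 6 (in-shuffle): 29 → 58

58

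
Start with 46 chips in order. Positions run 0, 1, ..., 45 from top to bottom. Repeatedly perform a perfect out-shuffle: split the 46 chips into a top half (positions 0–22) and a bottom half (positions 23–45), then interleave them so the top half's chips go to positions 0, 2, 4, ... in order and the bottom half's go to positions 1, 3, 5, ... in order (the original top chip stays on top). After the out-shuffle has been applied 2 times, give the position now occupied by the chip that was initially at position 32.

38

Track the chip's position through each out-shuffle:
32 → 19 → 38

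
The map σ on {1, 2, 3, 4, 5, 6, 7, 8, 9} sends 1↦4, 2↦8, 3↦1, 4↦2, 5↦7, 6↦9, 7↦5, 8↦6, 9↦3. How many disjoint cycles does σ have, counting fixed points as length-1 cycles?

Cycle decomposition: (1 4 2 8 6 9 3) (5 7).
2 cycles.

2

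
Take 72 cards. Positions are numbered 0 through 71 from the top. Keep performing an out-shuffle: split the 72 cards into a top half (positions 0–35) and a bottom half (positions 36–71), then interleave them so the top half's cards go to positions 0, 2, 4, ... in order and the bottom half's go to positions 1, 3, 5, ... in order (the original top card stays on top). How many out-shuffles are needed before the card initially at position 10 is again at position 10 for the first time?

35

Follow position 10 under repeated out-shuffles:
10 → 20 → 40 → 9 → 18 → 36 → 1 → 2 → ... → 10 (length 35)
It first returns after 35 out-shuffles.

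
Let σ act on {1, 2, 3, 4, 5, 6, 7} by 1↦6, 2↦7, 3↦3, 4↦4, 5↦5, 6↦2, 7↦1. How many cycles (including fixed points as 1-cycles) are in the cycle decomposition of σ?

4

Cycle decomposition: (1 6 2 7) (3) (4) (5).
4 cycles.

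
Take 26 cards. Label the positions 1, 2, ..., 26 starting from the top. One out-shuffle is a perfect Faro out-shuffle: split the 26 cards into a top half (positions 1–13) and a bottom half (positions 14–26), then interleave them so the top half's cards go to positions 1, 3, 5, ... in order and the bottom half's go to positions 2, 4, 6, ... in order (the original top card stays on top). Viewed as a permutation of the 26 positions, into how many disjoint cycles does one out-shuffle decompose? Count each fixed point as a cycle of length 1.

Trace each unvisited position around until it returns:
(1) (2 3 5 9 17 8 ... len 20) (6 11 21 16) (26)
4 cycles in total.

4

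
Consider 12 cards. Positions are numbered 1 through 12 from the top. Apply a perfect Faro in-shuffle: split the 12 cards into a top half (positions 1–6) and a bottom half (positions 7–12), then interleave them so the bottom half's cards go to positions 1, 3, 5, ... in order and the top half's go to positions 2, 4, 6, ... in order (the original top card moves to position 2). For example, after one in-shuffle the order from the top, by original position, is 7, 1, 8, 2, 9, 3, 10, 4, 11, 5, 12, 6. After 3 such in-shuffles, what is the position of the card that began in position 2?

3

Track the card's position through each in-shuffle:
2 → 4 → 8 → 3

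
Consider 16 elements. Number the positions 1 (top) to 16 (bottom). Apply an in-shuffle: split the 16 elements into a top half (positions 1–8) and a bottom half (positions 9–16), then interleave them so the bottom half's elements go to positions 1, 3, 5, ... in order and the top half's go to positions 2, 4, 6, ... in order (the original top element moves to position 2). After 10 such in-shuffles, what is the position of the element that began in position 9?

2

Track the element's position through each in-shuffle:
9 → 1 → 2 → 4 → 8 → 16 → 15 → 13 → 9 → 1 → 2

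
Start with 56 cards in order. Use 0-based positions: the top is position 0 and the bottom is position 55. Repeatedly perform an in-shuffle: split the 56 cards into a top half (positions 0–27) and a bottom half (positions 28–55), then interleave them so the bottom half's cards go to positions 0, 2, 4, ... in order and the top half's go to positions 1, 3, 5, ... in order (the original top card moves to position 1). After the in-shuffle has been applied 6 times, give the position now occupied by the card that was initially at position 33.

9

Track the card's position through each in-shuffle:
33 → 10 → 21 → 43 → 30 → 4 → 9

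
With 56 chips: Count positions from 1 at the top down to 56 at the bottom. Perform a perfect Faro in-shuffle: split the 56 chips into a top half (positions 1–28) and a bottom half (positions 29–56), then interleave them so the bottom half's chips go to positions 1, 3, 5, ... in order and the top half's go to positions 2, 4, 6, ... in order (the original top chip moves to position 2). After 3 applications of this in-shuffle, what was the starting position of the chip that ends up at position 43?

41

Work backwards from position 43, undoing one in-shuffle at a time:
43 ← 50 ← 25 ← 41
So the chip now at position 43 started at position 41.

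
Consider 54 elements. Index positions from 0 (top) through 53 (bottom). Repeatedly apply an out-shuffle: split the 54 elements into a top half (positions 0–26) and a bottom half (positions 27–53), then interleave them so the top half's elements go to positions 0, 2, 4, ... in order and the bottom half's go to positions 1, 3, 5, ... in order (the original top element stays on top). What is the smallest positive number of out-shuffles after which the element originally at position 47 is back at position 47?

52

Follow position 47 under repeated out-shuffles:
47 → 41 → 29 → 5 → 10 → 20 → 40 → 27 → ... → 47 (length 52)
It first returns after 52 out-shuffles.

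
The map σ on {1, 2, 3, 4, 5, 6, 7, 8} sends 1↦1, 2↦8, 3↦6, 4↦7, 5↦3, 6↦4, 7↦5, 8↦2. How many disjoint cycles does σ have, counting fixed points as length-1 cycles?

Cycle decomposition: (1) (2 8) (3 6 4 7 5).
3 cycles.

3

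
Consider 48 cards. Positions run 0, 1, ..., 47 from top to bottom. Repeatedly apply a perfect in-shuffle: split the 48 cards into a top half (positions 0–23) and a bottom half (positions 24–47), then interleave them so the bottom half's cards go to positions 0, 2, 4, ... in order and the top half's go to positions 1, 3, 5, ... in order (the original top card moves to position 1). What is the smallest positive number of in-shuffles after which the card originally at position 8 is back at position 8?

Follow position 8 under repeated in-shuffles:
8 → 17 → 35 → 22 → 45 → 42 → 36 → 24 → ... → 8 (length 21)
It first returns after 21 in-shuffles.

21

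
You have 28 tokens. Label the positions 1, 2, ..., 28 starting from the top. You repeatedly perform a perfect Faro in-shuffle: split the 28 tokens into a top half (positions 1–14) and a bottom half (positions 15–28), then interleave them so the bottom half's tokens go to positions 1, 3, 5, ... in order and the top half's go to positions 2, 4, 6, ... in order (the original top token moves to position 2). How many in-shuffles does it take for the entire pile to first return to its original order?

The in-shuffle permutes the 28 positions with cycle lengths [28].
Every token is home exactly when every cycle has completed a whole number of laps, i.e. after lcm(28) = 28 in-shuffles.

28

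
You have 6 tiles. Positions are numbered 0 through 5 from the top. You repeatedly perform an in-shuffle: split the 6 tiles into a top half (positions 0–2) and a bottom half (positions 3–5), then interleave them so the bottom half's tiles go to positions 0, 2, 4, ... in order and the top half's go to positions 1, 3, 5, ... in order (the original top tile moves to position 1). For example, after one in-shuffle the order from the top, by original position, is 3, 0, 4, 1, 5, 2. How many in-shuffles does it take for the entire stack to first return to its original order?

3

The in-shuffle permutes the 6 positions with cycle lengths [3, 3].
Every tile is home exactly when every cycle has completed a whole number of laps, i.e. after lcm(3) = 3 in-shuffles.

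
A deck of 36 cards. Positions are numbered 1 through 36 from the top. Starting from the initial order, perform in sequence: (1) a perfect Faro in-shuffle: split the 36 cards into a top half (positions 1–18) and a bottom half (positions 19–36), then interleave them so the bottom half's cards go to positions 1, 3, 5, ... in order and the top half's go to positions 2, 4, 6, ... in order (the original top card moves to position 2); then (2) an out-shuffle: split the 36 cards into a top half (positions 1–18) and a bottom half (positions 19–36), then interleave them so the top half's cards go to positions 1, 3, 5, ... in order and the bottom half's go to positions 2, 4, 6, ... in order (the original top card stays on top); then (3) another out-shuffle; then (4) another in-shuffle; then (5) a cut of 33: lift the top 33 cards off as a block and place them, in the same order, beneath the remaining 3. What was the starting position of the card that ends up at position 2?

18

Undo the operations in reverse order, starting from position 2:
  undo op 5 (cut 33): 2 ← 35
  undo op 4 (in-shuffle, from bottom half): 35 ← 36
  undo op 3 (out-shuffle, from bottom half): 36 ← 36
  undo op 2 (out-shuffle, from bottom half): 36 ← 36
  undo op 1 (in-shuffle, from top half): 36 ← 18
So the card at position 2 came from original position 18.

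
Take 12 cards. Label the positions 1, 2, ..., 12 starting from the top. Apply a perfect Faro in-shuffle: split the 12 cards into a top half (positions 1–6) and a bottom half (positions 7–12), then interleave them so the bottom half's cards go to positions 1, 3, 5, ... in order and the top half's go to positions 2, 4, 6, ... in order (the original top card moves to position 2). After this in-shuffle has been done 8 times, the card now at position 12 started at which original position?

Work backwards from position 12, undoing one in-shuffle at a time:
12 ← 6 ← 3 ← 8 ← 4 ← 2 ← 1 ← 7 ← 10
So the card now at position 12 started at position 10.

10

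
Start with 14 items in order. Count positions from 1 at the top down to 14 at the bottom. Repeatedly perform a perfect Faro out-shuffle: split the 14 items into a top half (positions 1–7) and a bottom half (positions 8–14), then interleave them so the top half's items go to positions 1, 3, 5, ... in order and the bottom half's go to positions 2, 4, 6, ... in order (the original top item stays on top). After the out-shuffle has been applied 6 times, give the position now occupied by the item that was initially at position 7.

Track the item's position through each out-shuffle:
7 → 13 → 12 → 10 → 6 → 11 → 8

8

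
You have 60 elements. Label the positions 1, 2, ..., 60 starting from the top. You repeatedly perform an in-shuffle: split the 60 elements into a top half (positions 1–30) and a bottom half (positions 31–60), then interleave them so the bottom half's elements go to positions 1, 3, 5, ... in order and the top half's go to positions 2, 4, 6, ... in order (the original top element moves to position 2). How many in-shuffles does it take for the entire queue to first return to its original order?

The in-shuffle permutes the 60 positions with cycle lengths [60].
Every element is home exactly when every cycle has completed a whole number of laps, i.e. after lcm(60) = 60 in-shuffles.

60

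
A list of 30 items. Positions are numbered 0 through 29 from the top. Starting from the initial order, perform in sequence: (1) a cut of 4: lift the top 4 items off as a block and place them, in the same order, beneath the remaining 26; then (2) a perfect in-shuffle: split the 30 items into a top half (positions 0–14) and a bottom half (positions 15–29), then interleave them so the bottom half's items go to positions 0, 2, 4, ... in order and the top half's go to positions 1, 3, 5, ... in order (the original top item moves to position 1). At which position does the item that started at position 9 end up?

Track the item from position 9 forward through each operation:
  after op 1 (cut 4): 9 → 5
  after op 2 (in-shuffle): 5 → 11

11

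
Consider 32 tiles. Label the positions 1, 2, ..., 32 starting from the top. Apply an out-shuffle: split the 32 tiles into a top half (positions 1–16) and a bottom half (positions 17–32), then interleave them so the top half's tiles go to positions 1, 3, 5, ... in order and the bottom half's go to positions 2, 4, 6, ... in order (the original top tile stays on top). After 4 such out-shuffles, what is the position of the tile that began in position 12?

Track the tile's position through each out-shuffle:
12 → 23 → 14 → 27 → 22

22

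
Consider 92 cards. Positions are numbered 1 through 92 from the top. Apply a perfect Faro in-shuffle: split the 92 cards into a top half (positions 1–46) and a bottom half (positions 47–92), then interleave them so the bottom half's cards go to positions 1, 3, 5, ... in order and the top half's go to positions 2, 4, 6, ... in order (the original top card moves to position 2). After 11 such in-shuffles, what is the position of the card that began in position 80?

Track the card's position through each in-shuffle:
80 → 67 → 41 → 82 → 71 → 49 → 5 → 10 → 20 → 40 → 80 → 67

67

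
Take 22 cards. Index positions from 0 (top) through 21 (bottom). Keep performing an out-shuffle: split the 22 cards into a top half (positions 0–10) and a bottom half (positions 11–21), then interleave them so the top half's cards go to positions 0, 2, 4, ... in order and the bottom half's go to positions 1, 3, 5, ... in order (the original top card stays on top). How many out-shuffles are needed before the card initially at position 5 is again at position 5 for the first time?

6

Follow position 5 under repeated out-shuffles:
5 → 10 → 20 → 19 → 17 → 13 → 5
It first returns after 6 out-shuffles.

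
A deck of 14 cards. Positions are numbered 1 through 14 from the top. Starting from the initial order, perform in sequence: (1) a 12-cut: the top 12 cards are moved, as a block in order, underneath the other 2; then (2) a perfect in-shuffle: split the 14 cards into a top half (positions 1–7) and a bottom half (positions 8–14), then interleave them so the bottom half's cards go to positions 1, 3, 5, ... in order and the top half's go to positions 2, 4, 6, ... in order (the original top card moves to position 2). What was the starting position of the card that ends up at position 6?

1

Undo the operations in reverse order, starting from position 6:
  undo op 2 (in-shuffle, from top half): 6 ← 3
  undo op 1 (cut 12): 3 ← 1
So the card at position 6 came from original position 1.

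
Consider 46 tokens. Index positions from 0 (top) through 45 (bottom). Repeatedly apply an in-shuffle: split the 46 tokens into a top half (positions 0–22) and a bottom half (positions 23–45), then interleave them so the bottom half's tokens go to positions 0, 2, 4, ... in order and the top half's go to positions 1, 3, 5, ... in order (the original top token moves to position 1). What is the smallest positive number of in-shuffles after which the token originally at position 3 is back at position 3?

23

Follow position 3 under repeated in-shuffles:
3 → 7 → 15 → 31 → 16 → 33 → 20 → 41 → ... → 3 (length 23)
It first returns after 23 in-shuffles.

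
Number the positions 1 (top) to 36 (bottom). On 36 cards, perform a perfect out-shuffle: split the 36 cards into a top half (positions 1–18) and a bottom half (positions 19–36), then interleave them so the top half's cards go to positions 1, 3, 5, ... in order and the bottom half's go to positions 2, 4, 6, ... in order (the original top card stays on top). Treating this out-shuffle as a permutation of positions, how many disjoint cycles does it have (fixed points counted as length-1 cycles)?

Trace each unvisited position around until it returns:
(1) (2 3 5 9 17 33 ... len 12) (4 7 13 25 14 27 ... len 12) (6 11 21) (8 15 29 22) (16 31 26) (36)
7 cycles in total.

7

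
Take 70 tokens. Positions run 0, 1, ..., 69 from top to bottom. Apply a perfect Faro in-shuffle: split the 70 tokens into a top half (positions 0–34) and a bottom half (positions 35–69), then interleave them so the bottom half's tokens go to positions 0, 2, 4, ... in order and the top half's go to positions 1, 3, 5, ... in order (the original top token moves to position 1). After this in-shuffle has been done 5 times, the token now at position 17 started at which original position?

4

Work backwards from position 17, undoing one in-shuffle at a time:
17 ← 8 ← 39 ← 19 ← 9 ← 4
So the token now at position 17 started at position 4.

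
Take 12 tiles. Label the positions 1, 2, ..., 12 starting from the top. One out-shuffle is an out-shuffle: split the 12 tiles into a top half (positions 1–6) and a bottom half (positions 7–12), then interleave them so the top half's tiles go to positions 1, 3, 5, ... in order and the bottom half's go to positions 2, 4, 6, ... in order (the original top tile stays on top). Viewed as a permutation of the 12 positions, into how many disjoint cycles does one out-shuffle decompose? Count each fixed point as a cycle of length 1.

Trace each unvisited position around until it returns:
(1) (2 3 5 9 6 11 10 8 4 7) (12)
3 cycles in total.

3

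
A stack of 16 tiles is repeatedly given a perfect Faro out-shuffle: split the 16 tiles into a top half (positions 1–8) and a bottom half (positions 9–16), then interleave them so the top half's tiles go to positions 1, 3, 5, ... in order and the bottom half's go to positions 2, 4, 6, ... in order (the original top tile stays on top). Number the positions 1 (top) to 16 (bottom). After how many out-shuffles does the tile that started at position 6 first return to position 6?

Follow position 6 under repeated out-shuffles:
6 → 11 → 6
It first returns after 2 out-shuffles.

2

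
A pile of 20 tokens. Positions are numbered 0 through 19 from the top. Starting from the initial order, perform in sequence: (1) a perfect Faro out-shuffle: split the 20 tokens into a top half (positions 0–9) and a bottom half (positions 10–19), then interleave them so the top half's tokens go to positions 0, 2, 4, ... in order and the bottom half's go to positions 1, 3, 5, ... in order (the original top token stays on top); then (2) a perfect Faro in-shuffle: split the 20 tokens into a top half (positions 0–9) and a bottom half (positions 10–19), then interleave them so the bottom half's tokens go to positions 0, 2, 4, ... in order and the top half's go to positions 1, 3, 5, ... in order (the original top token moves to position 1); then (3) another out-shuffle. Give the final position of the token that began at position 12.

Track the token from position 12 forward through each operation:
  after op 1 (out-shuffle): 12 → 5
  after op 2 (in-shuffle): 5 → 11
  after op 3 (out-shuffle): 11 → 3

3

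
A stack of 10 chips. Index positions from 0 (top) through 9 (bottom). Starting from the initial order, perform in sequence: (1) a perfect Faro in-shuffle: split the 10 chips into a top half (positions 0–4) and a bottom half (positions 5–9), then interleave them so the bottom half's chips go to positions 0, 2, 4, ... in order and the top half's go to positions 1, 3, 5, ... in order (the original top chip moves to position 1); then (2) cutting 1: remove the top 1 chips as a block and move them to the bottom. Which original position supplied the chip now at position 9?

5

Undo the operations in reverse order, starting from position 9:
  undo op 2 (cut 1): 9 ← 0
  undo op 1 (in-shuffle, from bottom half): 0 ← 5
So the chip at position 9 came from original position 5.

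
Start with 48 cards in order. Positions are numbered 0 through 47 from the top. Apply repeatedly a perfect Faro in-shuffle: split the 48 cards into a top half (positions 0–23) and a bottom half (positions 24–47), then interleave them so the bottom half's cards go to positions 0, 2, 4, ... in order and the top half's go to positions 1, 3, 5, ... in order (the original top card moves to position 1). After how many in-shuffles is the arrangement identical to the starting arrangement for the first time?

21

The in-shuffle permutes the 48 positions with cycle lengths [3, 3, 21, 21].
Every card is home exactly when every cycle has completed a whole number of laps, i.e. after lcm(3, 21) = 21 in-shuffles.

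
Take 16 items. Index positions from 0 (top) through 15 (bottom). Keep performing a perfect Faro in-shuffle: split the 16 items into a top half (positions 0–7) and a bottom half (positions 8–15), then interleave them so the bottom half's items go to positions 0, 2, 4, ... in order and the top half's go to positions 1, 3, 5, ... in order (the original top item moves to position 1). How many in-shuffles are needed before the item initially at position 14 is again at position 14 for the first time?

Follow position 14 under repeated in-shuffles:
14 → 12 → 8 → 0 → 1 → 3 → 7 → 15 → 14
It first returns after 8 in-shuffles.

8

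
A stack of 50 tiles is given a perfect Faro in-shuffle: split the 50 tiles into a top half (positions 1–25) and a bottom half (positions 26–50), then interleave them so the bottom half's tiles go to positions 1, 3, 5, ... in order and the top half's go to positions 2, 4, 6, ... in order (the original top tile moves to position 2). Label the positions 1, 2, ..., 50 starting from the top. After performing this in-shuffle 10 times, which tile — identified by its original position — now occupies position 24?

6

Work backwards from position 24, undoing one in-shuffle at a time:
24 ← 12 ← 6 ← 3 ← 27 ← 39 ← 45 ← 48 ← 24 ← 12 ← 6
So the tile now at position 24 started at position 6.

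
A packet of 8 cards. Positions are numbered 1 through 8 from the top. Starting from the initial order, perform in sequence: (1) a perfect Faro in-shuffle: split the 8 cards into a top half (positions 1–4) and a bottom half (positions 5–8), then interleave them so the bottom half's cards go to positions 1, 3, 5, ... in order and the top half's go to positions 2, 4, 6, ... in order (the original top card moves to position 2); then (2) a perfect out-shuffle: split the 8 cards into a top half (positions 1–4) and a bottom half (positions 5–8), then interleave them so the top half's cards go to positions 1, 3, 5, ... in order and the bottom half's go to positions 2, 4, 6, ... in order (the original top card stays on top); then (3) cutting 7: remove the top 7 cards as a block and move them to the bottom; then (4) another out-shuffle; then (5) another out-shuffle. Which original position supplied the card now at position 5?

Undo the operations in reverse order, starting from position 5:
  undo op 5 (out-shuffle, from top half): 5 ← 3
  undo op 4 (out-shuffle, from top half): 3 ← 2
  undo op 3 (cut 7): 2 ← 1
  undo op 2 (out-shuffle, from top half): 1 ← 1
  undo op 1 (in-shuffle, from bottom half): 1 ← 5
So the card at position 5 came from original position 5.

5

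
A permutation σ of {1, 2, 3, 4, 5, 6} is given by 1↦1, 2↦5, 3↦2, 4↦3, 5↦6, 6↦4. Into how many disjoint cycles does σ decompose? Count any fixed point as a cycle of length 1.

Cycle decomposition: (1) (2 5 6 4 3).
2 cycles.

2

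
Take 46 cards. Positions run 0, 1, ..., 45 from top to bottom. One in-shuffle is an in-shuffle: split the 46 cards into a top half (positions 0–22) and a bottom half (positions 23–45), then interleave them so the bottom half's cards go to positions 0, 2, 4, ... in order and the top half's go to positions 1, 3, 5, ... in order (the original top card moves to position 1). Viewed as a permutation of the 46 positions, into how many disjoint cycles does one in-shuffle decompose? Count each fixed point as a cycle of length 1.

2

Trace each unvisited position around until it returns:
(0 1 3 7 15 31 ... len 23) (4 9 19 39 32 18 ... len 23)
2 cycles in total.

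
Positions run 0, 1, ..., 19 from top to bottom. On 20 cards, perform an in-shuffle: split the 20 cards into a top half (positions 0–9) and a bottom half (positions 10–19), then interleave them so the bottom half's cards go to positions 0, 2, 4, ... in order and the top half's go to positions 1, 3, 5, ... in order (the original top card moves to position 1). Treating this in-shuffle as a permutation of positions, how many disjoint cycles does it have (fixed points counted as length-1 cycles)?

Trace each unvisited position around until it returns:
(0 1 3 7 15 10) (2 5 11) (4 9 19 18 16 12) (6 13) (8 17 14)
5 cycles in total.

5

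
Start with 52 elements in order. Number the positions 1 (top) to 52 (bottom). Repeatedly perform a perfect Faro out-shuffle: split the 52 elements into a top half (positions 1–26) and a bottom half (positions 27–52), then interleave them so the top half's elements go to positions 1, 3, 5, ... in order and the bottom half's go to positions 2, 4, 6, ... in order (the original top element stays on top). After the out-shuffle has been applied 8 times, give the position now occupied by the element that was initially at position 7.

7

Track the element's position through each out-shuffle:
7 → 13 → 25 → 49 → 46 → 40 → 28 → 4 → 7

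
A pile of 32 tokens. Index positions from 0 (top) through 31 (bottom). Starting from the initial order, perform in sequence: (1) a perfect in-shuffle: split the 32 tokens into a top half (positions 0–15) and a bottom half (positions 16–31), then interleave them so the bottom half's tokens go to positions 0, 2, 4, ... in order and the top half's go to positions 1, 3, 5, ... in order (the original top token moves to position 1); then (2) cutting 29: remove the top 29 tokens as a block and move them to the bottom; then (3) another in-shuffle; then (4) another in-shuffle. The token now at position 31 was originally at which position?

18

Undo the operations in reverse order, starting from position 31:
  undo op 4 (in-shuffle, from top half): 31 ← 15
  undo op 3 (in-shuffle, from top half): 15 ← 7
  undo op 2 (cut 29): 7 ← 4
  undo op 1 (in-shuffle, from bottom half): 4 ← 18
So the token at position 31 came from original position 18.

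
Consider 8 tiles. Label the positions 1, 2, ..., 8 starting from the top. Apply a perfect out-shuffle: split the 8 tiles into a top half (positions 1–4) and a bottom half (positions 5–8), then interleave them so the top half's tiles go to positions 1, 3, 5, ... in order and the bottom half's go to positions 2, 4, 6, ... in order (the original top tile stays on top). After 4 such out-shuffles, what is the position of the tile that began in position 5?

2

Track the tile's position through each out-shuffle:
5 → 2 → 3 → 5 → 2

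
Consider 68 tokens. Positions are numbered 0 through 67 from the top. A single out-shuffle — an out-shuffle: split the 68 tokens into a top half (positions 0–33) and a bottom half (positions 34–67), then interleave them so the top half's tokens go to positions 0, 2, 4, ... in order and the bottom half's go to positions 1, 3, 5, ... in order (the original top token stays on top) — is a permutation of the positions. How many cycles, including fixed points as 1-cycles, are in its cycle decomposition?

Trace each unvisited position around until it returns:
(0) (1 2 4 8 16 32 ... len 66) (67)
3 cycles in total.

3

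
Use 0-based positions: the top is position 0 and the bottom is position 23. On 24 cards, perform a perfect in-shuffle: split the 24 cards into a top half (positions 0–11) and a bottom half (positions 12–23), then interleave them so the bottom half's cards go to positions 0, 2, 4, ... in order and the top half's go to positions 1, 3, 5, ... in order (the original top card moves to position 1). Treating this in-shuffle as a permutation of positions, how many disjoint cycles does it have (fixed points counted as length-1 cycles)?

Trace each unvisited position around until it returns:
(0 1 3 7 15 6 ... len 20) (4 9 19 14)
2 cycles in total.

2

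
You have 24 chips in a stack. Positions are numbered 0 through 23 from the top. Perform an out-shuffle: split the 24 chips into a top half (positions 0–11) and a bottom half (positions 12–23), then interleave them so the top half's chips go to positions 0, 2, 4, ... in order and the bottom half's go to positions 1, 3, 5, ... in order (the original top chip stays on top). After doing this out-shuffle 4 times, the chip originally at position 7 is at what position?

Track the chip's position through each out-shuffle:
7 → 14 → 5 → 10 → 20

20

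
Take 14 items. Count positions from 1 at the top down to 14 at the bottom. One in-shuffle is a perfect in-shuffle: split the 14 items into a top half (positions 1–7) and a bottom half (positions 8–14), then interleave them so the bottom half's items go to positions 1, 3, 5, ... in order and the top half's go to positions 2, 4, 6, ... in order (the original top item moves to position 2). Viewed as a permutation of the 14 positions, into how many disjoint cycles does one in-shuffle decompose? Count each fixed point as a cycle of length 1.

4

Trace each unvisited position around until it returns:
(1 2 4 8) (3 6 12 9) (5 10) (7 14 13 11)
4 cycles in total.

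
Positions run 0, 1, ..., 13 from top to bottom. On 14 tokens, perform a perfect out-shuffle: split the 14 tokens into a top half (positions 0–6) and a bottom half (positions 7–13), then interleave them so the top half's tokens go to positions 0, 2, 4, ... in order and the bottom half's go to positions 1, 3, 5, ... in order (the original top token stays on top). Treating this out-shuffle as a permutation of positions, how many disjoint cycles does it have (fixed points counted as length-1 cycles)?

3

Trace each unvisited position around until it returns:
(0) (1 2 4 8 3 6 ... len 12) (13)
3 cycles in total.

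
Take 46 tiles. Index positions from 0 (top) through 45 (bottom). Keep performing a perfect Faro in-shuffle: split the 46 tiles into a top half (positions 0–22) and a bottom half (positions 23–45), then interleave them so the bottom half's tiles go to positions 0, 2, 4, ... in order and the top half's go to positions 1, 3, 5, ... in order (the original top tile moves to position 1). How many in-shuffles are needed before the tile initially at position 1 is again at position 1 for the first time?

Follow position 1 under repeated in-shuffles:
1 → 3 → 7 → 15 → 31 → 16 → 33 → 20 → ... → 1 (length 23)
It first returns after 23 in-shuffles.

23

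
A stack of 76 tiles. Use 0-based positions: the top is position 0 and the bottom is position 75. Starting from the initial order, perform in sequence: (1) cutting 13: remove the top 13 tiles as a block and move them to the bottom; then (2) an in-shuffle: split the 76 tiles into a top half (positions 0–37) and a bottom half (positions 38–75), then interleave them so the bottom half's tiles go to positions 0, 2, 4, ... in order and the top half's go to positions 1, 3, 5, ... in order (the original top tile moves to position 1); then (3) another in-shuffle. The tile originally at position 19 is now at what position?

Track the tile from position 19 forward through each operation:
  after op 1 (cut 13): 19 → 6
  after op 2 (in-shuffle): 6 → 13
  after op 3 (in-shuffle): 13 → 27

27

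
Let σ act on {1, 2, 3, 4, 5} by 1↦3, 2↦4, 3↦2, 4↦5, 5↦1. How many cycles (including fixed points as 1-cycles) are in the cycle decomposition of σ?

1

Cycle decomposition: (1 3 2 4 5).
1 cycle.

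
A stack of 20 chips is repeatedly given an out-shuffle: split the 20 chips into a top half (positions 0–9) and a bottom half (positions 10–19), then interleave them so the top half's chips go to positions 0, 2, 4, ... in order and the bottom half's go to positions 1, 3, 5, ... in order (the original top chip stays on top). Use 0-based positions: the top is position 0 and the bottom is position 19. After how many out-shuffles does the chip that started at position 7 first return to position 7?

Follow position 7 under repeated out-shuffles:
7 → 14 → 9 → 18 → 17 → 15 → 11 → 3 → 6 → 12 → 5 → 10 → 1 → 2 → 4 → 8 → 16 → 13 → 7
It first returns after 18 out-shuffles.

18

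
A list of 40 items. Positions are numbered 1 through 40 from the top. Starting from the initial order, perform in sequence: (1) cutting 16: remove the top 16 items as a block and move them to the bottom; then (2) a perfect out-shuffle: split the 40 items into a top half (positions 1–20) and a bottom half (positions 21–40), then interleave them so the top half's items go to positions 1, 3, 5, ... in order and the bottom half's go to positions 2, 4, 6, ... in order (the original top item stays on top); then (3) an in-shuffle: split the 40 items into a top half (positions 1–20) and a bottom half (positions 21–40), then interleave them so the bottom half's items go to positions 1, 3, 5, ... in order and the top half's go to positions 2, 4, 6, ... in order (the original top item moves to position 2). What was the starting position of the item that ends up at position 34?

25

Undo the operations in reverse order, starting from position 34:
  undo op 3 (in-shuffle, from top half): 34 ← 17
  undo op 2 (out-shuffle, from top half): 17 ← 9
  undo op 1 (cut 16): 9 ← 25
So the item at position 34 came from original position 25.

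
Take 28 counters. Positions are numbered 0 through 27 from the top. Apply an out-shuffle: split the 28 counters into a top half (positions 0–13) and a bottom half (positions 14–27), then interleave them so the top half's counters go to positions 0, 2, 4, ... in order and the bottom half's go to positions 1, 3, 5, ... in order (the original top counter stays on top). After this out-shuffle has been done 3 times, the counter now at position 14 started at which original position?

Work backwards from position 14, undoing one out-shuffle at a time:
14 ← 7 ← 17 ← 22
So the counter now at position 14 started at position 22.

22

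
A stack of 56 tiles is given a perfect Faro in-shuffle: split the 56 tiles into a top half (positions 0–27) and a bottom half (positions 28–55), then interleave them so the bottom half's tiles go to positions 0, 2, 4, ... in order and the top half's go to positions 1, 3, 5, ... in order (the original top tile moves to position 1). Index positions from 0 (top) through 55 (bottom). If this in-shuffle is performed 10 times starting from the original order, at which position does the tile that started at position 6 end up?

42

Track the tile's position through each in-shuffle:
6 → 13 → 27 → 55 → 54 → 52 → 48 → 40 → 24 → 49 → 42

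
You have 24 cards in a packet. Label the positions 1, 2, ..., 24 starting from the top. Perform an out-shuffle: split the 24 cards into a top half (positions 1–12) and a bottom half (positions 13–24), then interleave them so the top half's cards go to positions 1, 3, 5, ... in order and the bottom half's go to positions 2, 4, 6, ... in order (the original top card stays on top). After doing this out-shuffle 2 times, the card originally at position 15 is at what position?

Track the card's position through each out-shuffle:
15 → 6 → 11

11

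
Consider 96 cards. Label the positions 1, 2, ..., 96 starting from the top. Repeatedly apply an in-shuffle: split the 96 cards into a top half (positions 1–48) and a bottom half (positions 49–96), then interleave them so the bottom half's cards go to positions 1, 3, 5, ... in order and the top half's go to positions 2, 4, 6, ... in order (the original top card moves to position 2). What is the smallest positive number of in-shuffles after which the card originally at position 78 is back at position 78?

Follow position 78 under repeated in-shuffles:
78 → 59 → 21 → 42 → 84 → 71 → 45 → 90 → ... → 78 (length 48)
It first returns after 48 in-shuffles.

48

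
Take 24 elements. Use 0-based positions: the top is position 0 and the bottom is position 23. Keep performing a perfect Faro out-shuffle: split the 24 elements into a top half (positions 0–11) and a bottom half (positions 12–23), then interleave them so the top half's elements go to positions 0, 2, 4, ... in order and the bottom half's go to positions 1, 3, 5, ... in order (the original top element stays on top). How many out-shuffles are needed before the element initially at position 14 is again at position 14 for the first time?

11

Follow position 14 under repeated out-shuffles:
14 → 5 → 10 → 20 → 17 → 11 → 22 → 21 → 19 → 15 → 7 → 14
It first returns after 11 out-shuffles.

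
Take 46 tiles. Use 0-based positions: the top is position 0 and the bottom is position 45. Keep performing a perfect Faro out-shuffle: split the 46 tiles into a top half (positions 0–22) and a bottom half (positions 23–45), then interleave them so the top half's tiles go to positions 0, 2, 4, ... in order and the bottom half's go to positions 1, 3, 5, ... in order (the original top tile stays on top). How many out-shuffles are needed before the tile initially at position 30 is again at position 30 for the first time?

Follow position 30 under repeated out-shuffles:
30 → 15 → 30
It first returns after 2 out-shuffles.

2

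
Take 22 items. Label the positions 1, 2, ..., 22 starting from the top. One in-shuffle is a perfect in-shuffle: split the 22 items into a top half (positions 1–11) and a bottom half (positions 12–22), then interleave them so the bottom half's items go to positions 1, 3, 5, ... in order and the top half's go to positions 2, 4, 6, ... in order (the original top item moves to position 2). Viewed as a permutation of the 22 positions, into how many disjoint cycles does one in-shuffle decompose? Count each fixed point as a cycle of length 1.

2

Trace each unvisited position around until it returns:
(1 2 4 8 16 9 ... len 11) (5 10 20 17 11 22 ... len 11)
2 cycles in total.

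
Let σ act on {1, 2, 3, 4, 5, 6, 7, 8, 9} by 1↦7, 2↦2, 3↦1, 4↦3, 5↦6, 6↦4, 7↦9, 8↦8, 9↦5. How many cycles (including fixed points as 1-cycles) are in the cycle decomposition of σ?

3

Cycle decomposition: (1 7 9 5 6 4 3) (2) (8).
3 cycles.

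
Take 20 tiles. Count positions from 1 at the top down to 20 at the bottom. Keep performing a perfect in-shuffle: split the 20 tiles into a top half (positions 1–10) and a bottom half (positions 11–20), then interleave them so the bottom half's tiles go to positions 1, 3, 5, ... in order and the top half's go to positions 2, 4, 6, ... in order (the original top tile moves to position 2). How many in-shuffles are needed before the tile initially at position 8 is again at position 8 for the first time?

6

Follow position 8 under repeated in-shuffles:
8 → 16 → 11 → 1 → 2 → 4 → 8
It first returns after 6 in-shuffles.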